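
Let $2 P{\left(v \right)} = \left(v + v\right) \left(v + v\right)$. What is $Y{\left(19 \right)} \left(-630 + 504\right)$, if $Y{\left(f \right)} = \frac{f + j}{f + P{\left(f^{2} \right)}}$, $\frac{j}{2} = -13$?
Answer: $\frac{294}{86887} \approx 0.0033837$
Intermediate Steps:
$P{\left(v \right)} = 2 v^{2}$ ($P{\left(v \right)} = \frac{\left(v + v\right) \left(v + v\right)}{2} = \frac{2 v 2 v}{2} = \frac{4 v^{2}}{2} = 2 v^{2}$)
$j = -26$ ($j = 2 \left(-13\right) = -26$)
$Y{\left(f \right)} = \frac{-26 + f}{f + 2 f^{4}}$ ($Y{\left(f \right)} = \frac{f - 26}{f + 2 \left(f^{2}\right)^{2}} = \frac{-26 + f}{f + 2 f^{4}}$)
$Y{\left(19 \right)} \left(-630 + 504\right) = \frac{-26 + 19}{19 + 2 \cdot 19^{4}} \left(-630 + 504\right) = \frac{1}{19 + 2 \cdot 130321} \left(-7\right) \left(-126\right) = \frac{1}{19 + 260642} \left(-7\right) \left(-126\right) = \frac{1}{260661} \left(-7\right) \left(-126\right) = \left(- \frac{7}{260661}\right) \left(-126\right) = \frac{294}{86887}$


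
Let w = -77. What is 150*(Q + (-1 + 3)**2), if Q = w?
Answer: -10950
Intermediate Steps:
Q = -77
150*(Q + (-1 + 3)**2) = 150*(-77 + (-1 + 3)**2) = 150*(-77 + 2**2) = 150*(-77 + 4) = 150*(-73) = -10950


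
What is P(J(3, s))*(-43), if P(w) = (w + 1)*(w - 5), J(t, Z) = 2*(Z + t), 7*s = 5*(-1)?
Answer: 5031/49 ≈ 102.67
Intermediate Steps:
s = -5/7 (s = (5*(-1))/7 = (1/7)*(-5) = -5/7 ≈ -0.71429)
J(t, Z) = 2*Z + 2*t
P(w) = (1 + w)*(-5 + w)
P(J(3, s))*(-43) = (-5 + (2*(-5/7) + 2*3)**2 - 4*(2*(-5/7) + 2*3))*(-43) = (-5 + (-10/7 + 6)**2 - 4*(-10/7 + 6))*(-43) = (-5 + (32/7)**2 - 4*32/7)*(-43) = (-5 + 1024/49 - 128/7)*(-43) = -117/49*(-43) = 5031/49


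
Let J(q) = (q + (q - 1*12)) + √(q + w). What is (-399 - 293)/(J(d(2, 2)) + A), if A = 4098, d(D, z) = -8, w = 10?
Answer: -1408220/8282449 + 346*√2/8282449 ≈ -0.16997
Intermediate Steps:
J(q) = -12 + √(10 + q) + 2*q (J(q) = (q + (q - 1*12)) + √(q + 10) = (q + (q - 12)) + √(10 + q) = (q + (-12 + q)) + √(10 + q) = (-12 + 2*q) + √(10 + q) = -12 + √(10 + q) + 2*q)
(-399 - 293)/(J(d(2, 2)) + A) = (-399 - 293)/((-12 + √(10 - 8) + 2*(-8)) + 4098) = -692/((-12 + √2 - 16) + 4098) = -692/((-28 + √2) + 4098) = -692/(4070 + √2)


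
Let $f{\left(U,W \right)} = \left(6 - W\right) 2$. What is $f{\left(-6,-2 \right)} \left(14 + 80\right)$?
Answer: $1504$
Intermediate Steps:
$f{\left(U,W \right)} = 12 - 2 W$
$f{\left(-6,-2 \right)} \left(14 + 80\right) = \left(12 - -4\right) \left(14 + 80\right) = \left(12 + 4\right) 94 = 16 \cdot 94 = 1504$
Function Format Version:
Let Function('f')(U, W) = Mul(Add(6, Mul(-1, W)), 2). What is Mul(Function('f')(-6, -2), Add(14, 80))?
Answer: 1504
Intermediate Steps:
Function('f')(U, W) = Add(12, Mul(-2, W))
Mul(Function('f')(-6, -2), Add(14, 80)) = Mul(Add(12, Mul(-2, -2)), Add(14, 80)) = Mul(Add(12, 4), 94) = Mul(16, 94) = 1504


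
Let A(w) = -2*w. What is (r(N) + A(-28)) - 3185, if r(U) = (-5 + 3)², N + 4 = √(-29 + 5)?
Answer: -3125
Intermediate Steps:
N = -4 + 2*I*√6 (N = -4 + √(-29 + 5) = -4 + √(-24) = -4 + 2*I*√6 ≈ -4.0 + 4.899*I)
r(U) = 4 (r(U) = (-2)² = 4)
(r(N) + A(-28)) - 3185 = (4 - 2*(-28)) - 3185 = (4 + 56) - 3185 = 60 - 3185 = -3125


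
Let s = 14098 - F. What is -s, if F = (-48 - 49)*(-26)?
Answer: -11576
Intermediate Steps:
F = 2522 (F = -97*(-26) = 2522)
s = 11576 (s = 14098 - 1*2522 = 14098 - 2522 = 11576)
-s = -1*11576 = -11576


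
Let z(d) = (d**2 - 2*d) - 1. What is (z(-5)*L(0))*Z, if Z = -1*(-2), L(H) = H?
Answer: 0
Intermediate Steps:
Z = 2
z(d) = -1 + d**2 - 2*d
(z(-5)*L(0))*Z = ((-1 + (-5)**2 - 2*(-5))*0)*2 = ((-1 + 25 + 10)*0)*2 = (34*0)*2 = 0*2 = 0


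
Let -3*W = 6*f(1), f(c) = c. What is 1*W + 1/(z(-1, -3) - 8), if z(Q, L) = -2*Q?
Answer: -13/6 ≈ -2.1667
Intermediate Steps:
W = -2 ≈ -2.0000
1*W + 1/(z(-1, -3) - 8) = 1*(-2) + 1/(-2*(-1) - 8) = -2 + 1/(2 - 8) = -2 + 1/(-6) = -2 - ⅙ = -13/6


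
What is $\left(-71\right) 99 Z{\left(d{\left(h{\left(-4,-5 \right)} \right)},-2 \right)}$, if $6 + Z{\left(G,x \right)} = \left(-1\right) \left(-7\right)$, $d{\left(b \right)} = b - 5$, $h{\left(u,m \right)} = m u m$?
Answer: $-7029$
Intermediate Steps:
$h{\left(u,m \right)} = u m^{2}$
$d{\left(b \right)} = -5 + b$
$Z{\left(G,x \right)} = 1$ ($Z{\left(G,x \right)} = -6 - -7 = -6 + 7 = 1$)
$\left(-71\right) 99 Z{\left(d{\left(h{\left(-4,-5 \right)} \right)},-2 \right)} = \left(-71\right) 99 \cdot 1 = \left(-7029\right) 1 = -7029$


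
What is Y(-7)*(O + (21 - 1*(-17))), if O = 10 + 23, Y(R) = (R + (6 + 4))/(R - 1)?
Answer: -213/8 ≈ -26.625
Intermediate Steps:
Y(R) = (10 + R)/(-1 + R) (Y(R) = (R + 10)/(-1 + R) = (10 + R)/(-1 + R))
O = 33
Y(-7)*(O + (21 - 1*(-17))) = ((10 - 7)/(-1 - 7))*(33 + (21 - 1*(-17))) = (3/(-8))*(33 + (21 + 17)) = (-⅛*3)*(33 + 38) = -3/8*71 = -213/8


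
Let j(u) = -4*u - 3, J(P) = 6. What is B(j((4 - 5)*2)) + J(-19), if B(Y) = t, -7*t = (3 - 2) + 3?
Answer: 38/7 ≈ 5.4286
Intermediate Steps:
t = -4/7 (t = -((3 - 2) + 3)/7 = -(1 + 3)/7 = -⅐*4 = -4/7 ≈ -0.57143)
j(u) = -3 - 4*u
B(Y) = -4/7
B(j((4 - 5)*2)) + J(-19) = -4/7 + 6 = 38/7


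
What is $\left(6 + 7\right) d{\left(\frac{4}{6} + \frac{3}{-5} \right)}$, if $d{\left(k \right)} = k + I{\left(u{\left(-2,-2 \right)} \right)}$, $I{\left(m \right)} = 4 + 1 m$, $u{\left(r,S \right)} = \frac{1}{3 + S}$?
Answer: $\frac{988}{15} \approx 65.867$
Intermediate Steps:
$I{\left(m \right)} = 4 + m$
$d{\left(k \right)} = 5 + k$ ($d{\left(k \right)} = k + \left(4 + \frac{1}{3 - 2}\right) = k + \left(4 + 1^{-1}\right) = k + \left(4 + 1\right) = k + 5 = 5 + k$)
$\left(6 + 7\right) d{\left(\frac{4}{6} + \frac{3}{-5} \right)} = \left(6 + 7\right) \left(5 + \left(\frac{4}{6} + \frac{3}{-5}\right)\right) = 13 \left(5 + \left(4 \cdot \frac{1}{6} + 3 \left(- \frac{1}{5}\right)\right)\right) = 13 \left(5 + \left(\frac{2}{3} - \frac{3}{5}\right)\right) = 13 \left(5 + \frac{1}{15}\right) = 13 \cdot \frac{76}{15} = \frac{988}{15}$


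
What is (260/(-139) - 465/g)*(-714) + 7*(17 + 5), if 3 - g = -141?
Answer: 4220223/1112 ≈ 3795.2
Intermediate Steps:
g = 144 (g = 3 - 1*(-141) = 3 + 141 = 144)
(260/(-139) - 465/g)*(-714) + 7*(17 + 5) = (260/(-139) - 465/144)*(-714) + 7*(17 + 5) = (260*(-1/139) - 465*1/144)*(-714) + 7*22 = (-260/139 - 155/48)*(-714) + 154 = -34025/6672*(-714) + 154 = 4048975/1112 + 154 = 4220223/1112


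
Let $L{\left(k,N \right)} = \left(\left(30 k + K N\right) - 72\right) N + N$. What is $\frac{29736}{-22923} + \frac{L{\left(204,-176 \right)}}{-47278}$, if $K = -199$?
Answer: $\frac{829803152}{5473503} \approx 151.6$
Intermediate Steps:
$L{\left(k,N \right)} = N + N \left(-72 - 199 N + 30 k\right)$ ($L{\left(k,N \right)} = \left(\left(30 k - 199 N\right) - 72\right) N + N = \left(\left(- 199 N + 30 k\right) - 72\right) N + N = \left(-72 - 199 N + 30 k\right) N + N = N \left(-72 - 199 N + 30 k\right) + N = N + N \left(-72 - 199 N + 30 k\right)$)
$\frac{29736}{-22923} + \frac{L{\left(204,-176 \right)}}{-47278} = \frac{29736}{-22923} + \frac{\left(-176\right) \left(-71 - -35024 + 30 \cdot 204\right)}{-47278} = 29736 \left(- \frac{1}{22923}\right) + - 176 \left(-71 + 35024 + 6120\right) \left(- \frac{1}{47278}\right) = - \frac{3304}{2547} + \left(-176\right) 41073 \left(- \frac{1}{47278}\right) = - \frac{3304}{2547} - - \frac{328584}{2149} = - \frac{3304}{2547} + \frac{328584}{2149} = \frac{829803152}{5473503}$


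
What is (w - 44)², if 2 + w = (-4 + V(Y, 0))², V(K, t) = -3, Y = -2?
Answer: 9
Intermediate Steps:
w = 47 (w = -2 + (-4 - 3)² = -2 + (-7)² = -2 + 49 = 47)
(w - 44)² = (47 - 44)² = 3² = 9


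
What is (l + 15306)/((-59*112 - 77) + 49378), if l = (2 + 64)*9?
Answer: 5300/14231 ≈ 0.37243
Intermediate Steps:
l = 594 (l = 66*9 = 594)
(l + 15306)/((-59*112 - 77) + 49378) = (594 + 15306)/((-59*112 - 77) + 49378) = 15900/((-6608 - 77) + 49378) = 15900/(-6685 + 49378) = 15900/42693 = 15900*(1/42693) = 5300/14231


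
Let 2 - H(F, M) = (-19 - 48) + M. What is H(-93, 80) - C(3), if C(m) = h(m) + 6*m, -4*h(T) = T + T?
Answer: -55/2 ≈ -27.500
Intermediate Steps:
h(T) = -T/2 (h(T) = -(T + T)/4 = -T/2)
H(F, M) = 69 - M (H(F, M) = 2 - ((-19 - 48) + M) = 2 - (-67 + M) = 2 + (67 - M) = 69 - M)
C(m) = 11*m/2 (C(m) = -m/2 + 6*m = 11*m/2)
H(-93, 80) - C(3) = (69 - 1*80) - 11*3/2 = (69 - 80) - 1*33/2 = -11 - 33/2 = -55/2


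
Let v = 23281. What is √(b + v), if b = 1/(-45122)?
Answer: √47399996849282/45122 ≈ 152.58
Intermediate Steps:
b = -1/45122 ≈ -2.2162e-5
√(b + v) = √(-1/45122 + 23281) = √(1050485281/45122) = √47399996849282/45122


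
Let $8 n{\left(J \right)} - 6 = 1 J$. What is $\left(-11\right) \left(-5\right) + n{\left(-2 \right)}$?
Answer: $\frac{111}{2} \approx 55.5$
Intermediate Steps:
$n{\left(J \right)} = \frac{3}{4} + \frac{J}{8}$ ($n{\left(J \right)} = \frac{3}{4} + \frac{1 J}{8} = \frac{3}{4} + \frac{J}{8}$)
$\left(-11\right) \left(-5\right) + n{\left(-2 \right)} = \left(-11\right) \left(-5\right) + \left(\frac{3}{4} + \frac{1}{8} \left(-2\right)\right) = 55 + \left(\frac{3}{4} - \frac{1}{4}\right) = 55 + \frac{1}{2} = \frac{111}{2}$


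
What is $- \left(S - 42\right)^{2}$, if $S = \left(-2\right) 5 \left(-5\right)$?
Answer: $-64$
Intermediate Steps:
$S = 50$ ($S = \left(-10\right) \left(-5\right) = 50$)
$- \left(S - 42\right)^{2} = - \left(50 - 42\right)^{2} = - 8^{2} = \left(-1\right) 64 = -64$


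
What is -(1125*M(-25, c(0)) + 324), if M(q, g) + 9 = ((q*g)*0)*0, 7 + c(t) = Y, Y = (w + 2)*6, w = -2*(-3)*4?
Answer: 9801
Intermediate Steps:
w = 24 (w = 6*4 = 24)
Y = 156 (Y = (24 + 2)*6 = 26*6 = 156)
c(t) = 149 (c(t) = -7 + 156 = 149)
M(q, g) = -9 (M(q, g) = -9 + ((q*g)*0)*0 = -9 + ((g*q)*0)*0 = -9 + 0*0 = -9 + 0 = -9)
-(1125*M(-25, c(0)) + 324) = -(1125*(-9) + 324) = -(-10125 + 324) = -1*(-9801) = 9801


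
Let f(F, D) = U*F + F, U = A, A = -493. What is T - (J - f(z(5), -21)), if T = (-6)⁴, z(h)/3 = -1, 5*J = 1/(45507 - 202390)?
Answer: 2174398381/784415 ≈ 2772.0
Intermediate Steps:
J = -1/784415 (J = 1/(5*(45507 - 202390)) = (⅕)/(-156883) = (⅕)*(-1/156883) = -1/784415 ≈ -1.2748e-6)
U = -493
z(h) = -3 (z(h) = 3*(-1) = -3)
f(F, D) = -492*F (f(F, D) = -493*F + F = -492*F)
T = 1296
T - (J - f(z(5), -21)) = 1296 - (-1/784415 - (-492)*(-3)) = 1296 - (-1/784415 - 1*1476) = 1296 - (-1/784415 - 1476) = 1296 - 1*(-1157796541/784415) = 1296 + 1157796541/784415 = 2174398381/784415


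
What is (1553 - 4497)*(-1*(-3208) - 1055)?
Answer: -6338432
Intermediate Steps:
(1553 - 4497)*(-1*(-3208) - 1055) = -2944*(3208 - 1055) = -2944*2153 = -6338432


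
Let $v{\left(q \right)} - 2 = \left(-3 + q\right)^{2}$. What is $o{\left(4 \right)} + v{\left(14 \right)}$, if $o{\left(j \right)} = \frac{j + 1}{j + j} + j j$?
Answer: $\frac{1117}{8} \approx 139.63$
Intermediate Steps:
$o{\left(j \right)} = j^{2} + \frac{1 + j}{2 j}$ ($o{\left(j \right)} = \frac{1 + j}{2 j} + j^{2} = j^{2} + \frac{1 + j}{2 j}$)
$v{\left(q \right)} = 2 + \left(-3 + q\right)^{2}$
$o{\left(4 \right)} + v{\left(14 \right)} = \frac{1 + 4 + 2 \cdot 4^{3}}{2 \cdot 4} + \left(2 + \left(-3 + 14\right)^{2}\right) = \frac{1}{2} \cdot \frac{1}{4} \left(1 + 4 + 2 \cdot 64\right) + \left(2 + 11^{2}\right) = \frac{1}{2} \cdot \frac{1}{4} \left(1 + 4 + 128\right) + \left(2 + 121\right) = \frac{1}{2} \cdot \frac{1}{4} \cdot 133 + 123 = \frac{133}{8} + 123 = \frac{1117}{8}$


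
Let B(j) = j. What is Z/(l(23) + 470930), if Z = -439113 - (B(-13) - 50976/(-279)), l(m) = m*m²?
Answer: -13617764/14976007 ≈ -0.90931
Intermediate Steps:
l(m) = m³
Z = -13617764/31 (Z = -439113 - (-13 - 50976/(-279)) = -439113 - (-13 - 50976*(-1)/279) = -439113 - (-13 - 354*(-16/31)) = -439113 - (-13 + 5664/31) = -439113 - 1*5261/31 = -439113 - 5261/31 = -13617764/31 ≈ -4.3928e+5)
Z/(l(23) + 470930) = -13617764/(31*(23³ + 470930)) = -13617764/(31*(12167 + 470930)) = -13617764/31/483097 = -13617764/31*1/483097 = -13617764/14976007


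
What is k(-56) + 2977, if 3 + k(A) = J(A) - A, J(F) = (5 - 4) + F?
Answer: 2975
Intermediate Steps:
J(F) = 1 + F
k(A) = -2 (k(A) = -3 + ((1 + A) - A) = -3 + 1 = -2)
k(-56) + 2977 = -2 + 2977 = 2975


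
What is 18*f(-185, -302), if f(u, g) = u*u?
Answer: 616050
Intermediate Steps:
f(u, g) = u²
18*f(-185, -302) = 18*(-185)² = 18*34225 = 616050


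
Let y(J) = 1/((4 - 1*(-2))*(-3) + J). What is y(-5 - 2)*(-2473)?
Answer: 2473/25 ≈ 98.920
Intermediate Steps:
y(J) = 1/(-18 + J) (y(J) = 1/((4 + 2)*(-3) + J) = 1/(6*(-3) + J) = 1/(-18 + J))
y(-5 - 2)*(-2473) = -2473/(-18 + (-5 - 2)) = -2473/(-18 - 7) = -2473/(-25) = -1/25*(-2473) = 2473/25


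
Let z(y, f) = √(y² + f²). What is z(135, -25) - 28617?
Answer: -28617 + 5*√754 ≈ -28480.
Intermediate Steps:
z(y, f) = √(f² + y²)
z(135, -25) - 28617 = √((-25)² + 135²) - 28617 = √(625 + 18225) - 28617 = √18850 - 28617 = 5*√754 - 28617 = -28617 + 5*√754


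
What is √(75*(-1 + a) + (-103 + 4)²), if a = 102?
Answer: 4*√1086 ≈ 131.82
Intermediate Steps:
√(75*(-1 + a) + (-103 + 4)²) = √(75*(-1 + 102) + (-103 + 4)²) = √(75*101 + (-99)²) = √(7575 + 9801) = √17376 = 4*√1086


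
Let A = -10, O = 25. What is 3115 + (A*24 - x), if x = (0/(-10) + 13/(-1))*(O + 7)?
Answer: 3291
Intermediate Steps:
x = -416 (x = (0/(-10) + 13/(-1))*(25 + 7) = (0*(-1/10) + 13*(-1))*32 = (0 - 13)*32 = -13*32 = -416)
3115 + (A*24 - x) = 3115 + (-10*24 - 1*(-416)) = 3115 + (-240 + 416) = 3115 + 176 = 3291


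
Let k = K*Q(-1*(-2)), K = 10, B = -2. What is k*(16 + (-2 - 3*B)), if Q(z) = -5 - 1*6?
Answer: -2200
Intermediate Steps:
Q(z) = -11 (Q(z) = -5 - 6 = -11)
k = -110 (k = 10*(-11) = -110)
k*(16 + (-2 - 3*B)) = -110*(16 + (-2 - 3*(-2))) = -110*(16 + (-2 + 6)) = -110*(16 + 4) = -110*20 = -2200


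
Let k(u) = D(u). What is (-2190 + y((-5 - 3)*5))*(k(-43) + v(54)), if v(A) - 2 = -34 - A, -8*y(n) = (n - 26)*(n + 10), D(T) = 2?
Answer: 204750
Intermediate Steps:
y(n) = -(-26 + n)*(10 + n)/8 (y(n) = -(n - 26)*(n + 10)/8 = -(-26 + n)*(10 + n)/8)
k(u) = 2
v(A) = -32 - A (v(A) = 2 + (-34 - A) = -32 - A)
(-2190 + y((-5 - 3)*5))*(k(-43) + v(54)) = (-2190 + (65/2 + 2*((-5 - 3)*5) - 25*(-5 - 3)²/8))*(2 + (-32 - 1*54)) = (-2190 + (65/2 + 2*(-8*5) - (-8*5)²/8))*(2 + (-32 - 54)) = (-2190 + (65/2 + 2*(-40) - ⅛*(-40)²))*(2 - 86) = (-2190 + (65/2 - 80 - ⅛*1600))*(-84) = (-2190 + (65/2 - 80 - 200))*(-84) = (-2190 - 495/2)*(-84) = -4875/2*(-84) = 204750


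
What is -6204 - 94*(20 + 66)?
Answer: -14288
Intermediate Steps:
-6204 - 94*(20 + 66) = -6204 - 94*86 = -6204 - 8084 = -14288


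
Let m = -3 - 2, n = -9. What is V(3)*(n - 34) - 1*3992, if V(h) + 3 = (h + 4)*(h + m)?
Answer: -3261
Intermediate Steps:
m = -5
V(h) = -3 + (-5 + h)*(4 + h) (V(h) = -3 + (h + 4)*(h - 5) = -3 + (4 + h)*(-5 + h) = -3 + (-5 + h)*(4 + h))
V(3)*(n - 34) - 1*3992 = (-23 + 3² - 1*3)*(-9 - 34) - 1*3992 = (-23 + 9 - 3)*(-43) - 3992 = -17*(-43) - 3992 = 731 - 3992 = -3261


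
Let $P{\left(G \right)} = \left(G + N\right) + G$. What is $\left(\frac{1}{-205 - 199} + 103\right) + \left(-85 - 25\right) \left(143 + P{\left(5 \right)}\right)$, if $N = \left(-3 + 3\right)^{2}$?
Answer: $- \frac{6757709}{404} \approx -16727.0$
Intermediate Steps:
$N = 0$ ($N = 0^{2} = 0$)
$P{\left(G \right)} = 2 G$ ($P{\left(G \right)} = \left(G + 0\right) + G = G + G = 2 G$)
$\left(\frac{1}{-205 - 199} + 103\right) + \left(-85 - 25\right) \left(143 + P{\left(5 \right)}\right) = \left(\frac{1}{-205 - 199} + 103\right) + \left(-85 - 25\right) \left(143 + 2 \cdot 5\right) = \left(\frac{1}{-404} + 103\right) - 110 \left(143 + 10\right) = \left(- \frac{1}{404} + 103\right) - 16830 = \frac{41611}{404} - 16830 = - \frac{6757709}{404}$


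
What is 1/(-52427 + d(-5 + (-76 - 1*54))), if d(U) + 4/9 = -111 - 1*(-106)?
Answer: -9/471892 ≈ -1.9072e-5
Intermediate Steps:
d(U) = -49/9 (d(U) = -4/9 + (-111 - 1*(-106)) = -4/9 + (-111 + 106) = -4/9 - 5 = -49/9)
1/(-52427 + d(-5 + (-76 - 1*54))) = 1/(-52427 - 49/9) = 1/(-471892/9) = -9/471892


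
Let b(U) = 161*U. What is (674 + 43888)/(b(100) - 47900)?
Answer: -7427/5300 ≈ -1.4013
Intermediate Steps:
(674 + 43888)/(b(100) - 47900) = (674 + 43888)/(161*100 - 47900) = 44562/(16100 - 47900) = 44562/(-31800) = 44562*(-1/31800) = -7427/5300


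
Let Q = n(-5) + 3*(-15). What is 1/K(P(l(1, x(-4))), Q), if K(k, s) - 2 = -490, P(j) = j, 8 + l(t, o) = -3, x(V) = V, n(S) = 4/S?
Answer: -1/488 ≈ -0.0020492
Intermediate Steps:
l(t, o) = -11 (l(t, o) = -8 - 3 = -11)
Q = -229/5 (Q = 4/(-5) + 3*(-15) = 4*(-1/5) - 45 = -4/5 - 45 = -229/5 ≈ -45.800)
K(k, s) = -488 (K(k, s) = 2 - 490 = -488)
1/K(P(l(1, x(-4))), Q) = 1/(-488) = -1/488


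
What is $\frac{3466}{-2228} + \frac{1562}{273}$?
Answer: $\frac{1266959}{304122} \approx 4.166$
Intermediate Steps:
$\frac{3466}{-2228} + \frac{1562}{273} = 3466 \left(- \frac{1}{2228}\right) + 1562 \cdot \frac{1}{273} = - \frac{1733}{1114} + \frac{1562}{273} = \frac{1266959}{304122}$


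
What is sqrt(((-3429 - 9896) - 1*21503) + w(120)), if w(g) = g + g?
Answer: 2*I*sqrt(8647) ≈ 185.98*I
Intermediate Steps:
w(g) = 2*g
sqrt(((-3429 - 9896) - 1*21503) + w(120)) = sqrt(((-3429 - 9896) - 1*21503) + 2*120) = sqrt((-13325 - 21503) + 240) = sqrt(-34828 + 240) = sqrt(-34588) = 2*I*sqrt(8647)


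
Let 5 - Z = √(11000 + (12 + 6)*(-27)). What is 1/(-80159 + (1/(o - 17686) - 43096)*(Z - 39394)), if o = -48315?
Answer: 3697110619338780787/6275537238816069714406617625 - 187731864781097*√10514/12551074477632139428813235250 ≈ 5.8760e-10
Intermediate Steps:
Z = 5 - √10514 (Z = 5 - √(11000 + (12 + 6)*(-27)) = 5 - √(11000 + 18*(-27)) = 5 - √(11000 - 486) = 5 - √10514 ≈ -97.538)
1/(-80159 + (1/(o - 17686) - 43096)*(Z - 39394)) = 1/(-80159 + (1/(-48315 - 17686) - 43096)*((5 - √10514) - 39394)) = 1/(-80159 + (1/(-66001) - 43096)*(-39389 - √10514)) = 1/(-80159 + (-1/66001 - 43096)*(-39389 - √10514)) = 1/(-80159 - 2844379097*(-39389 - √10514)/66001) = 1/(-80159 + (112037248251733/66001 + 2844379097*√10514/66001)) = 1/(112031957677574/66001 + 2844379097*√10514/66001)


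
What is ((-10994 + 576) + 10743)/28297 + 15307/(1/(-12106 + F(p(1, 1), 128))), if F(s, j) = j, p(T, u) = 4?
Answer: -5188177019737/28297 ≈ -1.8335e+8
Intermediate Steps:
((-10994 + 576) + 10743)/28297 + 15307/(1/(-12106 + F(p(1, 1), 128))) = ((-10994 + 576) + 10743)/28297 + 15307/(1/(-12106 + 128)) = (-10418 + 10743)*(1/28297) + 15307/(1/(-11978)) = 325*(1/28297) + 15307/(-1/11978) = 325/28297 + 15307*(-11978) = 325/28297 - 183347246 = -5188177019737/28297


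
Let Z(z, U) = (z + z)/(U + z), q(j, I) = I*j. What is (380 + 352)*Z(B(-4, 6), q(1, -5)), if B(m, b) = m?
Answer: 1952/3 ≈ 650.67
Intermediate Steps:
Z(z, U) = 2*z/(U + z) (Z(z, U) = (2*z)/(U + z) = 2*z/(U + z))
(380 + 352)*Z(B(-4, 6), q(1, -5)) = (380 + 352)*(2*(-4)/(-5*1 - 4)) = 732*(2*(-4)/(-5 - 4)) = 732*(2*(-4)/(-9)) = 732*(2*(-4)*(-⅑)) = 732*(8/9) = 1952/3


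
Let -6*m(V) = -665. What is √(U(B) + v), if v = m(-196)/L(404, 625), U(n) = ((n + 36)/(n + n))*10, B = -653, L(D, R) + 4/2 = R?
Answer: 5*√23843196654/348702 ≈ 2.2141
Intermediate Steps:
L(D, R) = -2 + R
m(V) = 665/6 (m(V) = -⅙*(-665) = 665/6)
U(n) = 5*(36 + n)/n (U(n) = ((36 + n)/((2*n)))*10 = ((36 + n)*(1/(2*n)))*10 = ((36 + n)/(2*n))*10 = 5*(36 + n)/n)
v = 95/534 (v = 665/(6*(-2 + 625)) = (665/6)/623 = (665/6)*(1/623) = 95/534 ≈ 0.17790)
√(U(B) + v) = √((5 + 180/(-653)) + 95/534) = √((5 + 180*(-1/653)) + 95/534) = √((5 - 180/653) + 95/534) = √(3085/653 + 95/534) = √(1709425/348702) = 5*√23843196654/348702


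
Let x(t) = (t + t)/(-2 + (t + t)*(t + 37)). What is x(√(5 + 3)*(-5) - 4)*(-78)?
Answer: -473304/163711 - 142740*√2/163711 ≈ -4.1242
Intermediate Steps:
x(t) = 2*t/(-2 + 2*t*(37 + t)) (x(t) = (2*t)/(-2 + (2*t)*(37 + t)) = (2*t)/(-2 + 2*t*(37 + t)) = 2*t/(-2 + 2*t*(37 + t)))
x(√(5 + 3)*(-5) - 4)*(-78) = ((√(5 + 3)*(-5) - 4)/(-1 + (√(5 + 3)*(-5) - 4)² + 37*(√(5 + 3)*(-5) - 4)))*(-78) = ((√8*(-5) - 4)/(-1 + (√8*(-5) - 4)² + 37*(√8*(-5) - 4)))*(-78) = (((2*√2)*(-5) - 4)/(-1 + ((2*√2)*(-5) - 4)² + 37*((2*√2)*(-5) - 4)))*(-78) = ((-10*√2 - 4)/(-1 + (-10*√2 - 4)² + 37*(-10*√2 - 4)))*(-78) = ((-4 - 10*√2)/(-1 + (-4 - 10*√2)² + 37*(-4 - 10*√2)))*(-78) = ((-4 - 10*√2)/(-1 + (-4 - 10*√2)² + (-148 - 370*√2)))*(-78) = ((-4 - 10*√2)/(-149 + (-4 - 10*√2)² - 370*√2))*(-78) = -78*(-4 - 10*√2)/(-149 + (-4 - 10*√2)² - 370*√2)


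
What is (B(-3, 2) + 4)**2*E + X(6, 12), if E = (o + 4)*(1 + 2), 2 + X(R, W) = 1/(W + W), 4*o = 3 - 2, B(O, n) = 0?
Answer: 4849/24 ≈ 202.04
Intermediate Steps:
o = 1/4 (o = (3 - 2)/4 = (1/4)*1 = 1/4 ≈ 0.25000)
X(R, W) = -2 + 1/(2*W) (X(R, W) = -2 + 1/(W + W) = -2 + 1/(2*W))
E = 51/4 (E = (1/4 + 4)*(1 + 2) = (17/4)*3 = 51/4 ≈ 12.750)
(B(-3, 2) + 4)**2*E + X(6, 12) = (0 + 4)**2*(51/4) + (-2 + (1/2)/12) = 4**2*(51/4) + (-2 + (1/2)*(1/12)) = 16*(51/4) + (-2 + 1/24) = 204 - 47/24 = 4849/24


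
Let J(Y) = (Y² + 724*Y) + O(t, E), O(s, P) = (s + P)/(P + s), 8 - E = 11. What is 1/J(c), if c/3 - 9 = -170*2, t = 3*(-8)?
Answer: 1/267118 ≈ 3.7437e-6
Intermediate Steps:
E = -3 (E = 8 - 1*11 = 8 - 11 = -3)
t = -24
c = -993 (c = 27 + 3*(-170*2) = 27 + 3*(-340) = 27 - 1020 = -993)
O(s, P) = 1 (O(s, P) = (P + s)/(P + s) = 1)
J(Y) = 1 + Y² + 724*Y (J(Y) = (Y² + 724*Y) + 1 = 1 + Y² + 724*Y)
1/J(c) = 1/(1 + (-993)² + 724*(-993)) = 1/(1 + 986049 - 718932) = 1/267118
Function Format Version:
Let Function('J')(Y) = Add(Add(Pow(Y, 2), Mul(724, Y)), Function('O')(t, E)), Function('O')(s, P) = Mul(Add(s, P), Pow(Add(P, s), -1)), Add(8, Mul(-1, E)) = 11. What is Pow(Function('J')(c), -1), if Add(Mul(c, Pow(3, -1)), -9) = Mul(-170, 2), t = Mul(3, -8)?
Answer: Rational(1, 267118) ≈ 3.7437e-6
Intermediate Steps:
E = -3 (E = Add(8, Mul(-1, 11)) = Add(8, -11) = -3)
t = -24
c = -993 (c = Add(27, Mul(3, Mul(-170, 2))) = Add(27, Mul(3, -340)) = Add(27, -1020) = -993)
Function('O')(s, P) = 1 (Function('O')(s, P) = Mul(Add(P, s), Pow(Add(P, s), -1)) = 1)
Function('J')(Y) = Add(1, Pow(Y, 2), Mul(724, Y)) (Function('J')(Y) = Add(Add(Pow(Y, 2), Mul(724, Y)), 1) = Add(1, Pow(Y, 2), Mul(724, Y)))
Pow(Function('J')(c), -1) = Pow(Add(1, Pow(-993, 2), Mul(724, -993)), -1) = Pow(Add(1, 986049, -718932), -1) = Pow(267118, -1) = Rational(1, 267118)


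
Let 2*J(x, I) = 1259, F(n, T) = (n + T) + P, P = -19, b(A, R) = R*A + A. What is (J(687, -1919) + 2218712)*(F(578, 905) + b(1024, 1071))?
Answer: 2439482422068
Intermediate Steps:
b(A, R) = A + A*R (b(A, R) = A*R + A = A + A*R)
F(n, T) = -19 + T + n (F(n, T) = (n + T) - 19 = (T + n) - 19 = -19 + T + n)
J(x, I) = 1259/2 (J(x, I) = (1/2)*1259 = 1259/2)
(J(687, -1919) + 2218712)*(F(578, 905) + b(1024, 1071)) = (1259/2 + 2218712)*((-19 + 905 + 578) + 1024*(1 + 1071)) = 4438683*(1464 + 1024*1072)/2 = 4438683*(1464 + 1097728)/2 = (4438683/2)*1099192 = 2439482422068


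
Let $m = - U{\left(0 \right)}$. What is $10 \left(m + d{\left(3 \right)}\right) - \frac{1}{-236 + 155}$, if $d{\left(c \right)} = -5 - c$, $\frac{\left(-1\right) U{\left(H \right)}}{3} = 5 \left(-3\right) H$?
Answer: $- \frac{6479}{81} \approx -79.988$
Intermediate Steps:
$U{\left(H \right)} = 45 H$ ($U{\left(H \right)} = - 3 \cdot 5 \left(-3\right) H = - 3 \left(- 15 H\right) = 45 H$)
$m = 0$ ($m = - 45 \cdot 0 = \left(-1\right) 0 = 0$)
$10 \left(m + d{\left(3 \right)}\right) - \frac{1}{-236 + 155} = 10 \left(0 - 8\right) - \frac{1}{-236 + 155} = 10 \left(0 - 8\right) - \frac{1}{-81} = 10 \left(0 - 8\right) - - \frac{1}{81} = 10 \left(-8\right) + \frac{1}{81} = -80 + \frac{1}{81} = - \frac{6479}{81}$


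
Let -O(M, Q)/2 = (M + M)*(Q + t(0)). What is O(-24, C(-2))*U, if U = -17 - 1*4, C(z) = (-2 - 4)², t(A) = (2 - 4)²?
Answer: -80640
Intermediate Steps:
t(A) = 4 (t(A) = (-2)² = 4)
C(z) = 36 (C(z) = (-6)² = 36)
U = -21 (U = -17 - 4 = -21)
O(M, Q) = -4*M*(4 + Q) (O(M, Q) = -2*(M + M)*(Q + 4) = -2*2*M*(4 + Q) = -4*M*(4 + Q))
O(-24, C(-2))*U = -4*(-24)*(4 + 36)*(-21) = -4*(-24)*40*(-21) = 3840*(-21) = -80640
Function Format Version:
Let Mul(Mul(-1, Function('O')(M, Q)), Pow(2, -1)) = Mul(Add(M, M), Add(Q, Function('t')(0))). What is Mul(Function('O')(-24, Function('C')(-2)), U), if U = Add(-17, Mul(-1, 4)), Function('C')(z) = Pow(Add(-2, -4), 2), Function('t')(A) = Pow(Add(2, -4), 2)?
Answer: -80640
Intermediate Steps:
Function('t')(A) = 4 (Function('t')(A) = Pow(-2, 2) = 4)
Function('C')(z) = 36 (Function('C')(z) = Pow(-6, 2) = 36)
U = -21 (U = Add(-17, -4) = -21)
Function('O')(M, Q) = Mul(-4, M, Add(4, Q)) (Function('O')(M, Q) = Mul(-2, Mul(Add(M, M), Add(Q, 4))) = Mul(-2, Mul(Mul(2, M), Add(4, Q))) = Mul(-2, Mul(2, M, Add(4, Q))) = Mul(-4, M, Add(4, Q)))
Mul(Function('O')(-24, Function('C')(-2)), U) = Mul(Mul(-4, -24, Add(4, 36)), -21) = Mul(Mul(-4, -24, 40), -21) = Mul(3840, -21) = -80640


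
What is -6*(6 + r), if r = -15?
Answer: 54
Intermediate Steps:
-6*(6 + r) = -6*(6 - 15) = -6*(-9) = 54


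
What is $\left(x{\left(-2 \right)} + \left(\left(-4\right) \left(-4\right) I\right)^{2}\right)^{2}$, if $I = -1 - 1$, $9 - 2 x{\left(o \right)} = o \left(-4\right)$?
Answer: $\frac{4198401}{4} \approx 1.0496 \cdot 10^{6}$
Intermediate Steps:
$x{\left(o \right)} = \frac{9}{2} + 2 o$ ($x{\left(o \right)} = \frac{9}{2} - \frac{o \left(-4\right)}{2} = \frac{9}{2} - \frac{\left(-4\right) o}{2} = \frac{9}{2} + 2 o$)
$I = -2$
$\left(x{\left(-2 \right)} + \left(\left(-4\right) \left(-4\right) I\right)^{2}\right)^{2} = \left(\left(\frac{9}{2} + 2 \left(-2\right)\right) + \left(\left(-4\right) \left(-4\right) \left(-2\right)\right)^{2}\right)^{2} = \left(\left(\frac{9}{2} - 4\right) + \left(16 \left(-2\right)\right)^{2}\right)^{2} = \left(\frac{1}{2} + \left(-32\right)^{2}\right)^{2} = \left(\frac{1}{2} + 1024\right)^{2} = \left(\frac{2049}{2}\right)^{2} = \frac{4198401}{4}$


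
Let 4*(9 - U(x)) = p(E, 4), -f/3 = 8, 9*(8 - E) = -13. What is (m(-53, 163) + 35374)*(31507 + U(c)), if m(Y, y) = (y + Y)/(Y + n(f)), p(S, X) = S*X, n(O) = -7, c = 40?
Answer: 60180577247/54 ≈ 1.1145e+9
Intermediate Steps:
E = 85/9 (E = 8 - ⅑*(-13) = 8 + 13/9 = 85/9 ≈ 9.4444)
f = -24 (f = -3*8 = -24)
U(x) = -4/9 (U(x) = 9 - 85*4/36 = 9 - ¼*340/9 = 9 - 85/9 = -4/9)
m(Y, y) = (Y + y)/(-7 + Y) (m(Y, y) = (y + Y)/(Y - 7) = (Y + y)/(-7 + Y))
(m(-53, 163) + 35374)*(31507 + U(c)) = ((-53 + 163)/(-7 - 53) + 35374)*(31507 - 4/9) = (110/(-60) + 35374)*(283559/9) = (-1/60*110 + 35374)*(283559/9) = (-11/6 + 35374)*(283559/9) = (212233/6)*(283559/9) = 60180577247/54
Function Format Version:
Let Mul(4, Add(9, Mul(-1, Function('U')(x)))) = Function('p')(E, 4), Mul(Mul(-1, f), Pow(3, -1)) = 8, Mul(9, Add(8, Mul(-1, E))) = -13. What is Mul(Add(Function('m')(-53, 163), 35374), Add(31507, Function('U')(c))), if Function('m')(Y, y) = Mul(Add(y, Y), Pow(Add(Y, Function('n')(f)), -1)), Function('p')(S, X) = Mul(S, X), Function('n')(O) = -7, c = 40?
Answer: Rational(60180577247, 54) ≈ 1.1145e+9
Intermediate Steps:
E = Rational(85, 9) (E = Add(8, Mul(Rational(-1, 9), -13)) = Add(8, Rational(13, 9)) = Rational(85, 9) ≈ 9.4444)
f = -24 (f = Mul(-3, 8) = -24)
Function('U')(x) = Rational(-4, 9) (Function('U')(x) = Add(9, Mul(Rational(-1, 4), Mul(Rational(85, 9), 4))) = Add(9, Mul(Rational(-1, 4), Rational(340, 9))) = Add(9, Rational(-85, 9)) = Rational(-4, 9))
Function('m')(Y, y) = Mul(Pow(Add(-7, Y), -1), Add(Y, y)) (Function('m')(Y, y) = Mul(Add(y, Y), Pow(Add(Y, -7), -1)) = Mul(Add(Y, y), Pow(Add(-7, Y), -1)) = Mul(Pow(Add(-7, Y), -1), Add(Y, y)))
Mul(Add(Function('m')(-53, 163), 35374), Add(31507, Function('U')(c))) = Mul(Add(Mul(Pow(Add(-7, -53), -1), Add(-53, 163)), 35374), Add(31507, Rational(-4, 9))) = Mul(Add(Mul(Pow(-60, -1), 110), 35374), Rational(283559, 9)) = Mul(Add(Mul(Rational(-1, 60), 110), 35374), Rational(283559, 9)) = Mul(Add(Rational(-11, 6), 35374), Rational(283559, 9)) = Mul(Rational(212233, 6), Rational(283559, 9)) = Rational(60180577247, 54)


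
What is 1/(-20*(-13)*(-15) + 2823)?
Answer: -1/1077 ≈ -0.00092851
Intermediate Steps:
1/(-20*(-13)*(-15) + 2823) = 1/(260*(-15) + 2823) = 1/(-3900 + 2823) = 1/(-1077) = -1/1077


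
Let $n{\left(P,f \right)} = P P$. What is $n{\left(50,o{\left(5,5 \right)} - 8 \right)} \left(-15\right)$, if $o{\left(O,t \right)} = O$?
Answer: $-37500$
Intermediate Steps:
$n{\left(P,f \right)} = P^{2}$
$n{\left(50,o{\left(5,5 \right)} - 8 \right)} \left(-15\right) = 50^{2} \left(-15\right) = 2500 \left(-15\right) = -37500$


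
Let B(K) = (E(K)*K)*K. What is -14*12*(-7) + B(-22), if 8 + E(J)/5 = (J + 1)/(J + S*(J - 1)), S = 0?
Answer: -15874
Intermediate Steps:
E(J) = -40 + 5*(1 + J)/J (E(J) = -40 + 5*((J + 1)/(J + 0*(J - 1))) = -40 + 5*((1 + J)/(J + 0*(-1 + J))) = -40 + 5*((1 + J)/(J + 0)) = -40 + 5*((1 + J)/J) = -40 + 5*(1 + J)/J)
B(K) = K²*(-35 + 5/K) (B(K) = ((-35 + 5/K)*K)*K = (K*(-35 + 5/K))*K = K²*(-35 + 5/K))
-14*12*(-7) + B(-22) = -14*12*(-7) + 5*(-22)*(1 - 7*(-22)) = -168*(-7) + 5*(-22)*(1 + 154) = 1176 + 5*(-22)*155 = 1176 - 17050 = -15874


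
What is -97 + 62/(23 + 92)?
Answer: -11093/115 ≈ -96.461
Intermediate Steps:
-97 + 62/(23 + 92) = -97 + 62/115 = -11093/115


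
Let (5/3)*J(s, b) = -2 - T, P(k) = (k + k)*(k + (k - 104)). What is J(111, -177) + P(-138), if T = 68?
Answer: 104838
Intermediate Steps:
P(k) = 2*k*(-104 + 2*k) (P(k) = (2*k)*(k + (-104 + k)) = (2*k)*(-104 + 2*k) = 2*k*(-104 + 2*k))
J(s, b) = -42 (J(s, b) = 3*(-2 - 1*68)/5 = 3*(-2 - 68)/5 = (⅗)*(-70) = -42)
J(111, -177) + P(-138) = -42 + 4*(-138)*(-52 - 138) = -42 + 4*(-138)*(-190) = -42 + 104880 = 104838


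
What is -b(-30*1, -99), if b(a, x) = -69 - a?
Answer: 39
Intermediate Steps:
-b(-30*1, -99) = -(-69 - (-30)) = -(-69 - 1*(-30)) = -(-69 + 30) = -1*(-39) = 39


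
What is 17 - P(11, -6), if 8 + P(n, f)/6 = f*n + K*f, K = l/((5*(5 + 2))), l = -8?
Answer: 15847/35 ≈ 452.77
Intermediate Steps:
K = -8/35 (K = -8*1/(5*(5 + 2)) = -8/(5*7) = -8/35 ≈ -0.22857)
P(n, f) = -48 - 48*f/35 + 6*f*n (P(n, f) = -48 + 6*(f*n - 8*f/35) = -48 + 6*(-8*f/35 + f*n) = -48 + (-48*f/35 + 6*f*n) = -48 - 48*f/35 + 6*f*n)
17 - P(11, -6) = 17 - (-48 - 48/35*(-6) + 6*(-6)*11) = 17 - (-48 + 288/35 - 396) = 17 - 1*(-15252/35) = 17 + 15252/35 = 15847/35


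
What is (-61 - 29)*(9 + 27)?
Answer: -3240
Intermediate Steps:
(-61 - 29)*(9 + 27) = -90*36 = -3240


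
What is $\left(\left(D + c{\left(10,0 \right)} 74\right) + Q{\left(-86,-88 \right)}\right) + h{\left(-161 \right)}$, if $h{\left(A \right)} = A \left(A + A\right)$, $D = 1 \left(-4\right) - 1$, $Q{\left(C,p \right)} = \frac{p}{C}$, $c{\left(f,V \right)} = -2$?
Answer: $\frac{2222671}{43} \approx 51690.0$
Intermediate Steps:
$D = -5$ ($D = -4 - 1 = -5$)
$h{\left(A \right)} = 2 A^{2}$ ($h{\left(A \right)} = A 2 A = 2 A^{2}$)
$\left(\left(D + c{\left(10,0 \right)} 74\right) + Q{\left(-86,-88 \right)}\right) + h{\left(-161 \right)} = \left(\left(-5 - 148\right) - \frac{88}{-86}\right) + 2 \left(-161\right)^{2} = \left(\left(-5 - 148\right) - - \frac{44}{43}\right) + 2 \cdot 25921 = \left(-153 + \frac{44}{43}\right) + 51842 = - \frac{6535}{43} + 51842 = \frac{2222671}{43}$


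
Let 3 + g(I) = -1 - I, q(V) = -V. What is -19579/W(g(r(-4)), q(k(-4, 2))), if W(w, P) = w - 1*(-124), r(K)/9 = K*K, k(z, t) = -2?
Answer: 19579/24 ≈ 815.79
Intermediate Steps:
r(K) = 9*K² (r(K) = 9*(K*K) = 9*K²)
g(I) = -4 - I (g(I) = -3 + (-1 - I) = -4 - I)
W(w, P) = 124 + w (W(w, P) = w + 124 = 124 + w)
-19579/W(g(r(-4)), q(k(-4, 2))) = -19579/(124 + (-4 - 9*(-4)²)) = -19579/(124 + (-4 - 9*16)) = -19579/(124 + (-4 - 1*144)) = -19579/(124 + (-4 - 144)) = -19579/(124 - 148) = -19579/(-24) = -19579*(-1/24) = 19579/24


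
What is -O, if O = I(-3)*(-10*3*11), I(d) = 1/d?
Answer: -110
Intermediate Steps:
I(d) = 1/d
O = 110 (O = (-10*3*11)/(-3) = -(-10)*11 = -⅓*(-330) = 110)
-O = -1*110 = -110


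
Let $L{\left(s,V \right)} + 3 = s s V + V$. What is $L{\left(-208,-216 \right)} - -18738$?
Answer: $-9326505$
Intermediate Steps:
$L{\left(s,V \right)} = -3 + V + V s^{2}$ ($L{\left(s,V \right)} = -3 + \left(s s V + V\right) = -3 + \left(s V s + V\right) = -3 + \left(V s^{2} + V\right) = -3 + \left(V + V s^{2}\right) = -3 + V + V s^{2}$)
$L{\left(-208,-216 \right)} - -18738 = \left(-3 - 216 - 216 \left(-208\right)^{2}\right) - -18738 = \left(-3 - 216 - 9345024\right) + 18738 = -9345243 + 18738 = -9326505$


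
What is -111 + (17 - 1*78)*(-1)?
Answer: -50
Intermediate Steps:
-111 + (17 - 1*78)*(-1) = -111 + (17 - 78)*(-1) = -111 - 61*(-1) = -111 + 61 = -50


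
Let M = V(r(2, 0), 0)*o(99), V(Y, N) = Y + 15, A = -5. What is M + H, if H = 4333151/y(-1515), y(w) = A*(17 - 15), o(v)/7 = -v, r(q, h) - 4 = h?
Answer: -4464821/10 ≈ -4.4648e+5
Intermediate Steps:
r(q, h) = 4 + h
V(Y, N) = 15 + Y
o(v) = -7*v (o(v) = 7*(-v) = -7*v)
y(w) = -10 (y(w) = -5*(17 - 15) = -5*2 = -10)
M = -13167 (M = (15 + (4 + 0))*(-7*99) = (15 + 4)*(-693) = 19*(-693) = -13167)
H = -4333151/10 (H = 4333151/(-10) = 4333151*(-⅒) = -4333151/10 ≈ -4.3332e+5)
M + H = -13167 - 4333151/10 = -4464821/10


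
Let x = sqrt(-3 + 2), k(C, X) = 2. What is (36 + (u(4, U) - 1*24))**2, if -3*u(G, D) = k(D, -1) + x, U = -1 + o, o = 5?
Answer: (34 - I)**2/9 ≈ 128.33 - 7.5556*I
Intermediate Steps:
U = 4 (U = -1 + 5 = 4)
x = I (x = sqrt(-1) = I ≈ 1.0*I)
u(G, D) = -2/3 - I/3 (u(G, D) = -(2 + I)/3 = -2/3 - I/3)
(36 + (u(4, U) - 1*24))**2 = (36 + ((-2/3 - I/3) - 1*24))**2 = (36 + ((-2/3 - I/3) - 24))**2 = (36 + (-74/3 - I/3))**2 = (34/3 - I/3)**2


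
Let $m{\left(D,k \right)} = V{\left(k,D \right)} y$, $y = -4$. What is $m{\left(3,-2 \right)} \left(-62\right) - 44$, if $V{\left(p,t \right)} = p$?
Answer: $-540$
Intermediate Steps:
$m{\left(D,k \right)} = - 4 k$ ($m{\left(D,k \right)} = k \left(-4\right) = - 4 k$)
$m{\left(3,-2 \right)} \left(-62\right) - 44 = \left(-4\right) \left(-2\right) \left(-62\right) - 44 = 8 \left(-62\right) - 44 = -496 - 44 = -540$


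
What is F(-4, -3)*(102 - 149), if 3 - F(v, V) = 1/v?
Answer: -611/4 ≈ -152.75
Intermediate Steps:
F(v, V) = 3 - 1/v
F(-4, -3)*(102 - 149) = (3 - 1/(-4))*(102 - 149) = (3 - 1*(-¼))*(-47) = (3 + ¼)*(-47) = (13/4)*(-47) = -611/4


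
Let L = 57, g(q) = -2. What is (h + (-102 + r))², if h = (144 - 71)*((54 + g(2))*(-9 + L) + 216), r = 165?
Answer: 39219445521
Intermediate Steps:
h = 197976 (h = (144 - 71)*((54 - 2)*(-9 + 57) + 216) = 73*(52*48 + 216) = 73*(2496 + 216) = 73*2712 = 197976)
(h + (-102 + r))² = (197976 + (-102 + 165))² = (197976 + 63)² = 198039² = 39219445521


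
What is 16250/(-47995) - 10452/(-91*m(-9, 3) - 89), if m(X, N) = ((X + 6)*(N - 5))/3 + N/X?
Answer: 149319872/3465239 ≈ 43.091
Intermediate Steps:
m(X, N) = N/X + (-5 + N)*(6 + X)/3 (m(X, N) = ((6 + X)*(-5 + N))*(⅓) + N/X = ((-5 + N)*(6 + X))*(⅓) + N/X = (-5 + N)*(6 + X)/3 + N/X = N/X + (-5 + N)*(6 + X)/3)
16250/(-47995) - 10452/(-91*m(-9, 3) - 89) = 16250/(-47995) - 10452/(-91*(3 + (⅓)*(-9)*(-30 - 5*(-9) + 6*3 + 3*(-9)))/(-9) - 89) = 16250*(-1/47995) - 10452/(-(-91)*(3 + (⅓)*(-9)*(-30 + 45 + 18 - 27))/9 - 89) = -3250/9599 - 10452/(-(-91)*(3 + (⅓)*(-9)*6)/9 - 89) = -3250/9599 - 10452/(-(-91)*(3 - 18)/9 - 89) = -3250/9599 - 10452/(-(-91)*(-15)/9 - 89) = -3250/9599 - 10452/(-91*5/3 - 89) = -3250/9599 - 10452/(-455/3 - 89) = -3250/9599 - 10452/(-722/3) = -3250/9599 - 10452*(-3/722) = -3250/9599 + 15678/361 = 149319872/3465239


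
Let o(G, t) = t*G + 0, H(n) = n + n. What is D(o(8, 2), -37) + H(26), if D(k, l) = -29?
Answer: 23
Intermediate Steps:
H(n) = 2*n
o(G, t) = G*t (o(G, t) = G*t + 0 = G*t)
D(o(8, 2), -37) + H(26) = -29 + 2*26 = -29 + 52 = 23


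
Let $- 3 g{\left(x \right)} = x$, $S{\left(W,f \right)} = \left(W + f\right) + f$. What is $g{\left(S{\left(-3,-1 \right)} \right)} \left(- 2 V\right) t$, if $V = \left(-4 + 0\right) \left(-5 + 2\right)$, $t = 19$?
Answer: $-760$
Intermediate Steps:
$S{\left(W,f \right)} = W + 2 f$
$V = 12$ ($V = \left(-4\right) \left(-3\right) = 12$)
$g{\left(x \right)} = - \frac{x}{3}$
$g{\left(S{\left(-3,-1 \right)} \right)} \left(- 2 V\right) t = - \frac{-3 + 2 \left(-1\right)}{3} \left(\left(-2\right) 12\right) 19 = - \frac{-3 - 2}{3} \left(-24\right) 19 = \left(- \frac{1}{3}\right) \left(-5\right) \left(-24\right) 19 = \frac{5}{3} \left(-24\right) 19 = \left(-40\right) 19 = -760$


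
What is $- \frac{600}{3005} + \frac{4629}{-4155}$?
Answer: $- \frac{1093543}{832385} \approx -1.3137$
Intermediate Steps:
$- \frac{600}{3005} + \frac{4629}{-4155} = \left(-600\right) \frac{1}{3005} + 4629 \left(- \frac{1}{4155}\right) = - \frac{120}{601} - \frac{1543}{1385} = - \frac{1093543}{832385}$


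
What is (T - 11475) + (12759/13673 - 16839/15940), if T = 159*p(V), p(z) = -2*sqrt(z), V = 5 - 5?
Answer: -2500975800687/217947620 ≈ -11475.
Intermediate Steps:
V = 0
T = 0 (T = 159*(-2*sqrt(0)) = 159*(-2*0) = 159*0 = 0)
(T - 11475) + (12759/13673 - 16839/15940) = (0 - 11475) + (12759/13673 - 16839/15940) = -11475 + (12759*(1/13673) - 16839*1/15940) = -11475 + (12759/13673 - 16839/15940) = -11475 - 26861187/217947620 = -2500975800687/217947620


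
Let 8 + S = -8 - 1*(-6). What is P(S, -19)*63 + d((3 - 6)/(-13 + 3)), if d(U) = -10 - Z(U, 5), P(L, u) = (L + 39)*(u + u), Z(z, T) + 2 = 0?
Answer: -69434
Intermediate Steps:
S = -10 (S = -8 + (-8 - 1*(-6)) = -8 + (-8 + 6) = -8 - 2 = -10)
Z(z, T) = -2 (Z(z, T) = -2 + 0 = -2)
P(L, u) = 2*u*(39 + L) (P(L, u) = (39 + L)*(2*u) = 2*u*(39 + L))
d(U) = -8 (d(U) = -10 - 1*(-2) = -10 + 2 = -8)
P(S, -19)*63 + d((3 - 6)/(-13 + 3)) = (2*(-19)*(39 - 10))*63 - 8 = (2*(-19)*29)*63 - 8 = -1102*63 - 8 = -69426 - 8 = -69434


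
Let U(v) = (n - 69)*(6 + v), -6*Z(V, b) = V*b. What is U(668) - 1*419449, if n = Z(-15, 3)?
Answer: -460900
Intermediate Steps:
Z(V, b) = -V*b/6
n = 15/2 (n = -⅙*(-15)*3 = 15/2 ≈ 7.5000)
U(v) = -369 - 123*v/2 (U(v) = (15/2 - 69)*(6 + v) = -123*(6 + v)/2 = -369 - 123*v/2)
U(668) - 1*419449 = (-369 - 123/2*668) - 1*419449 = (-369 - 41082) - 419449 = -41451 - 419449 = -460900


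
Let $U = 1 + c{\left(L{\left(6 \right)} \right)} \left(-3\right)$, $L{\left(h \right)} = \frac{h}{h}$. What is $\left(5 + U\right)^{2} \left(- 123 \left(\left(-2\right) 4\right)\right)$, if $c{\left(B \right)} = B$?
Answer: $8856$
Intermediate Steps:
$L{\left(h \right)} = 1$
$U = -2$ ($U = 1 + 1 \left(-3\right) = 1 - 3 = -2$)
$\left(5 + U\right)^{2} \left(- 123 \left(\left(-2\right) 4\right)\right) = \left(5 - 2\right)^{2} \left(- 123 \left(\left(-2\right) 4\right)\right) = 3^{2} \left(\left(-123\right) \left(-8\right)\right) = 9 \cdot 984 = 8856$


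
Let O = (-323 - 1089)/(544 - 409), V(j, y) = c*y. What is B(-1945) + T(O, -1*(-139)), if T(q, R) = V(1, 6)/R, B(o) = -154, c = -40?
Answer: -21646/139 ≈ -155.73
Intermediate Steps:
V(j, y) = -40*y
O = -1412/135 ≈ -10.459
T(q, R) = -240/R (T(q, R) = (-40*6)/R = -240/R)
B(-1945) + T(O, -1*(-139)) = -154 - 240/((-1*(-139))) = -154 - 240/139 = -21646/139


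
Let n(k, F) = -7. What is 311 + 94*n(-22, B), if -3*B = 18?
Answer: -347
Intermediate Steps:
B = -6 (B = -⅓*18 = -6)
311 + 94*n(-22, B) = 311 + 94*(-7) = 311 - 658 = -347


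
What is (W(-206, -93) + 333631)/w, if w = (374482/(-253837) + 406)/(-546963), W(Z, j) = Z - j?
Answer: -7717575782480843/17113890 ≈ -4.5095e+8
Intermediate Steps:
w = -34227780/46279815677 (w = (374482*(-1/253837) + 406)*(-1/546963) = (-374482/253837 + 406)*(-1/546963) = (102683340/253837)*(-1/546963) = -34227780/46279815677 ≈ -0.00073958)
(W(-206, -93) + 333631)/w = ((-206 - 1*(-93)) + 333631)/(-34227780/46279815677) = ((-206 + 93) + 333631)*(-46279815677/34227780) = (-113 + 333631)*(-46279815677/34227780) = 333518*(-46279815677/34227780) = -7717575782480843/17113890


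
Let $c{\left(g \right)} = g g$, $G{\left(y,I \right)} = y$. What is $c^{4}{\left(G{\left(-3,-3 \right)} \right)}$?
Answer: $6561$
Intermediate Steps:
$c{\left(g \right)} = g^{2}$
$c^{4}{\left(G{\left(-3,-3 \right)} \right)} = \left(\left(-3\right)^{2}\right)^{4} = 9^{4} = 6561$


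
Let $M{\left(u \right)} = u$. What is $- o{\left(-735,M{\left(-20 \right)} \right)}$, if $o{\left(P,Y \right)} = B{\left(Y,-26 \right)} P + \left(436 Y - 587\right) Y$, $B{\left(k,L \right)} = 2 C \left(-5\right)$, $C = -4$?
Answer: $-156740$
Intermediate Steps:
$B{\left(k,L \right)} = 40$ ($B{\left(k,L \right)} = 2 \left(-4\right) \left(-5\right) = \left(-8\right) \left(-5\right) = 40$)
$o{\left(P,Y \right)} = 40 P + Y \left(-587 + 436 Y\right)$ ($o{\left(P,Y \right)} = 40 P + \left(436 Y - 587\right) Y = 40 P + \left(-587 + 436 Y\right) Y = 40 P + Y \left(-587 + 436 Y\right)$)
$- o{\left(-735,M{\left(-20 \right)} \right)} = - (\left(-587\right) \left(-20\right) + 40 \left(-735\right) + 436 \left(-20\right)^{2}) = - (11740 - 29400 + 436 \cdot 400) = - (11740 - 29400 + 174400) = \left(-1\right) 156740 = -156740$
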